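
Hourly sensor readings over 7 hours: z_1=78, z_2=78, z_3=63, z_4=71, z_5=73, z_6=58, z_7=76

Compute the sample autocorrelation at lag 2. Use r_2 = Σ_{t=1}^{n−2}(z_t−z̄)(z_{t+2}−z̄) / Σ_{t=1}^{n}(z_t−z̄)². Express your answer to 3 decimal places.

Mean z̄ = (78 + 78 + 63 + 71 + 73 + 58 + 76)/7 = 71.0000
Deviations from mean: 7.0000, 7.0000, -8.0000, 0.0000, 2.0000, -13.0000, 5.0000
Numerator Σ_{t=1}^{5}(z_t−z̄)(z_{t+2}−z̄) = -62.0000
Denominator Σ(z_t−z̄)² = 360.0000
r_2 = -62.0000 / 360.0000 = -0.172

-0.172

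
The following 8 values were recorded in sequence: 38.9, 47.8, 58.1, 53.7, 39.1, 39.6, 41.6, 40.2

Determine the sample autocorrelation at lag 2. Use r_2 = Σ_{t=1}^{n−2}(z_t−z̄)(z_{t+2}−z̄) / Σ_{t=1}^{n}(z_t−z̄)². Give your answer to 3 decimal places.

Mean z̄ = (38.9 + 47.8 + 58.1 + 53.7 + 39.1 + 39.6 + 41.6 + 40.2)/8 = 44.8750
Deviations from mean: -5.9750, 2.9250, 13.2250, 8.8250, -5.7750, -5.2750, -3.2750, -4.6750
Σ(z_t−z̄)(z_{t+2}−z̄) = (-79.0194) + (25.8131) + (-76.3744) + (-46.5519) + (18.9131) + (24.6606) = -132.5588
Denominator Σ(z_t−z̄)² = 390.7950
r_2 = -132.5588 / 390.7950 = -0.339

-0.339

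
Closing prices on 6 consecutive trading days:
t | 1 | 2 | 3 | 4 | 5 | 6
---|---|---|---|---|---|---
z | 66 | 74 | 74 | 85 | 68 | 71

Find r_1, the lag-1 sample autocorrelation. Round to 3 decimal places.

-0.196

Mean z̄ = (66 + 74 + 74 + 85 + 68 + 71)/6 = 73.0000
Deviations from mean: -7.0000, 1.0000, 1.0000, 12.0000, -5.0000, -2.0000
Σ(z_t−z̄)(z_{t+1}−z̄) = (-7.0000) + (1.0000) + (12.0000) + (-60.0000) + (10.0000) = -44.0000
Denominator Σ(z_t−z̄)² = 224.0000
r_1 = -44.0000 / 224.0000 = -0.196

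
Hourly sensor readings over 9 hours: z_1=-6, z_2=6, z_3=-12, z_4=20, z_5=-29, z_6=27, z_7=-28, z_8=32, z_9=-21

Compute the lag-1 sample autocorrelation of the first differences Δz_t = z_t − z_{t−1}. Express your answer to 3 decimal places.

-0.889

First differences Δz: 12, -18, 32, -49, 56, -55, 60, -53
Mean of differences = -1.8750
Numerator Σ(Δz_t−Δz̄)(Δz_{t+1}−Δz̄) = -14618.7656
Denominator Σ(Δz_t−Δz̄)² = 16434.8750
r_1(Δz) = -14618.7656 / 16434.8750 = -0.889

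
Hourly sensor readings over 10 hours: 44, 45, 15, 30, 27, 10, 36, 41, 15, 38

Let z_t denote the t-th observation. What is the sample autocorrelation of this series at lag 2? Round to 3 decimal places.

Mean z̄ = (44 + 45 + 15 + 30 + 27 + 10 + 36 + 41 + 15 + 38)/10 = 30.1000
Numerator Σ_{t=1}^{8}(z_t−z̄)(z_{t+2}−z̄) = -402.9200
Denominator Σ(z_t−z̄)² = 1500.9000
r_2 = -402.9200 / 1500.9000 = -0.268

-0.268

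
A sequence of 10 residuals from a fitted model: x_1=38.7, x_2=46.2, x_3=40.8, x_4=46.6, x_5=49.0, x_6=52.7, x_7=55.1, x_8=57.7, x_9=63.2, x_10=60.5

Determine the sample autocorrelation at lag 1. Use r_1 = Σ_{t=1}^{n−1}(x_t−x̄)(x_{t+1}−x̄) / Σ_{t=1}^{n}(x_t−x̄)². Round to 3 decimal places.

Mean x̄ = (38.7 + 46.2 + 40.8 + 46.6 + 49.0 + 52.7 + 55.1 + 57.7 + 63.2 + 60.5)/10 = 51.0500
Numerator Σ_{t=1}^{9}(x_t−x̄)(x_{t+1}−x̄) = 390.1925
Denominator Σ(x_t−x̄)² = 605.3850
r_1 = 390.1925 / 605.3850 = 0.645

0.645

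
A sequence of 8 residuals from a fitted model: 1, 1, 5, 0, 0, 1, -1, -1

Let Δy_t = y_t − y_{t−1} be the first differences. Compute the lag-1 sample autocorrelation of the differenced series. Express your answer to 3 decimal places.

First differences Δy: 0, 4, -5, 0, 1, -2, 0
Mean of differences = -0.2857
Numerator Σ(Δy_t−Δȳ)(Δy_{t+1}−Δȳ) = -22.6531
Denominator Σ(Δy_t−Δȳ)² = 45.4286
r_1(Δy) = -22.6531 / 45.4286 = -0.499

-0.499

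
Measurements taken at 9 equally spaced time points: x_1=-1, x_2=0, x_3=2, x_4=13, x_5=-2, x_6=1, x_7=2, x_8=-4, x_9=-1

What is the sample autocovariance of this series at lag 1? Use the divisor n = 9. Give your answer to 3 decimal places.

Mean x̄ = (-1 + 0 + 2 + 13 − 2 + 1 + 2 − 4 − 1)/9 = 1.1111
Σ_{t=1}^{8}(x_t−x̄)(x_{t+1}−x̄) = -18.5679
γ_1 = -18.5679 / 9 = -2.063

-2.063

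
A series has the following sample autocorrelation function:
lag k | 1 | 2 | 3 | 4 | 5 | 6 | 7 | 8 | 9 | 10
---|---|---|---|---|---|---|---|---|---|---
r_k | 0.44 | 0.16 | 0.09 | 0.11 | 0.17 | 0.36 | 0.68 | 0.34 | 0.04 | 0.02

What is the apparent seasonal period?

The largest autocorrelation is r_7 = 0.68; the remaining lags stay at or below 0.44. The elevated value at lag 1 (0.44), dropping to 0.16 at lag 2, reflects decaying short-term dependence rather than seasonality.
The dominant spike at lag 7 indicates a seasonal period of 7.

7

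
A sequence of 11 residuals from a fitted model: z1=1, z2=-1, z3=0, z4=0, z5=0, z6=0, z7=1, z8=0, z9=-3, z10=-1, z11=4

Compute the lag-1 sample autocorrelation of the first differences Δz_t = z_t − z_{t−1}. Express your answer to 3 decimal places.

0.089

First differences Δz: -2, 1, 0, 0, 0, 1, -1, -3, 2, 5
Mean of differences = 0.3000
Numerator Σ(Δz_t−Δz̄)(Δz_{t+1}−Δz̄) = 3.9100
Denominator Σ(Δz_t−Δz̄)² = 44.1000
r_1(Δz) = 3.9100 / 44.1000 = 0.089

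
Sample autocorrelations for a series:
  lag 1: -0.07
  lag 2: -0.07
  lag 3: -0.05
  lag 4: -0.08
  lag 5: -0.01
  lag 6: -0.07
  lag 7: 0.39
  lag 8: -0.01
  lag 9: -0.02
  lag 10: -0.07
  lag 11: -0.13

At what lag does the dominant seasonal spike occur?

7

The largest autocorrelation is r_7 = 0.39; the remaining lags stay at or below -0.01.
The dominant spike at lag 7 indicates a seasonal period of 7.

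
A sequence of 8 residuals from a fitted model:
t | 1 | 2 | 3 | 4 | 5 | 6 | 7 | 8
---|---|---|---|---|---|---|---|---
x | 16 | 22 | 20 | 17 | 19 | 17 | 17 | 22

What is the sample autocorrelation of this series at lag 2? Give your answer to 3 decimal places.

Mean x̄ = (16 + 22 + 20 + 17 + 19 + 17 + 17 + 22)/8 = 18.7500
Deviations from mean: -2.7500, 3.2500, 1.2500, -1.7500, 0.2500, -1.7500, -1.7500, 3.2500
Σ(x_t−x̄)(x_{t+2}−x̄) = (-3.4375) + (-5.6875) + (0.3125) + (3.0625) + (-0.4375) + (-5.6875) = -11.8750
Denominator Σ(x_t−x̄)² = 39.5000
r_2 = -11.8750 / 39.5000 = -0.301

-0.301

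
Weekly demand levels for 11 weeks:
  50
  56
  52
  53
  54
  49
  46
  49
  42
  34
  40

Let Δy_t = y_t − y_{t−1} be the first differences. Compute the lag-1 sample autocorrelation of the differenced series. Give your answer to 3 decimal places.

-0.263

First differences Δy: 6, -4, 1, 1, -5, -3, 3, -7, -8, 6
Mean of differences = -1.0000
Numerator Σ(Δy_t−Δȳ)(Δy_{t+1}−Δȳ) = -62.0000
Denominator Σ(Δy_t−Δȳ)² = 236.0000
r_1(Δy) = -62.0000 / 236.0000 = -0.263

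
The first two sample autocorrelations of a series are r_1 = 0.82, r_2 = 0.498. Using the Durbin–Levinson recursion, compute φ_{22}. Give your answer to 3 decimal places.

φ_{22} = (r_2 − r_1²) / (1 − r_1²)
r_1² = (0.82)² = 0.6724
Numerator = 0.498 − 0.6724 = -0.1744; denominator = 1 − 0.6724 = 0.3276
φ_{22} = -0.1744 / 0.3276 = -0.532

-0.532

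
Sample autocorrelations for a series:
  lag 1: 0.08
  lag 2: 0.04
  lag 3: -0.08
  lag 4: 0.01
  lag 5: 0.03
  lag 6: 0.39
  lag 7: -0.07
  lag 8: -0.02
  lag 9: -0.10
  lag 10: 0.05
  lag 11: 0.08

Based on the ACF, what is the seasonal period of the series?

6

The largest autocorrelation is r_6 = 0.39; the remaining lags stay at or below 0.08.
The dominant spike at lag 6 indicates a seasonal period of 6.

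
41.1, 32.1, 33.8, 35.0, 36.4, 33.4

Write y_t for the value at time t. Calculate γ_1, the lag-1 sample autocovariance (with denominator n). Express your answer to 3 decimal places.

-2.622

Mean ȳ = (41.1 + 32.1 + 33.8 + 35.0 + 36.4 + 33.4)/6 = 35.3000
Σ_{t=1}^{5}(y_t−ȳ)(y_{t+1}−ȳ) = -15.7300
γ_1 = -15.7300 / 6 = -2.622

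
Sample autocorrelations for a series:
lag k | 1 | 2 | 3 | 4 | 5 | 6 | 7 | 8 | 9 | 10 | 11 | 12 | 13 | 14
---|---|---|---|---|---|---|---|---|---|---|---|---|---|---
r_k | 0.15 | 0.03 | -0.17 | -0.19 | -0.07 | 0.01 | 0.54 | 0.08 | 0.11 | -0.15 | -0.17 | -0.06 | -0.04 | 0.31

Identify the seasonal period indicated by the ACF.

7

The largest autocorrelation is r_7 = 0.54, with a weaker echo at lag 14 (0.31); the remaining lags stay at or below 0.15.
The dominant spike at lag 7 indicates a seasonal period of 7.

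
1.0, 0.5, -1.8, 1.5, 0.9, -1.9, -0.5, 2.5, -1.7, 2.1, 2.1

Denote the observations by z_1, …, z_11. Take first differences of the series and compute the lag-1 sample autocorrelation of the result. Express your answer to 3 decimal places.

First differences Δz: -0.5, -2.3, 3.3, -0.6, -2.8, 1.4, 3.0, -4.2, 3.8, 0.0
Mean of differences = 0.1100
Numerator Σ(Δz_t−Δz̄)(Δz_{t+1}−Δz̄) = -35.2081
Denominator Σ(Δz_t−Δz̄)² = 67.5490
r_1(Δz) = -35.2081 / 67.5490 = -0.521

-0.521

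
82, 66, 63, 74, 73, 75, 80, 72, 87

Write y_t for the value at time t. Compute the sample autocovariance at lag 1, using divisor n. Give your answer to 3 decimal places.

0.062

Mean ȳ = (82 + 66 + 63 + 74 + 73 + 75 + 80 + 72 + 87)/9 = 74.6667
Σ_{t=1}^{8}(y_t−ȳ)(y_{t+1}−ȳ) = 0.5556
γ_1 = 0.5556 / 9 = 0.062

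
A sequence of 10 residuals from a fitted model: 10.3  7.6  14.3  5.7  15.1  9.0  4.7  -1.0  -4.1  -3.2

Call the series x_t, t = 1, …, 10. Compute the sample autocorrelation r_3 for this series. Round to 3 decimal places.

-0.100

Mean x̄ = (10.3 + 7.6 + 14.3 + 5.7 + 15.1 + 9.0 + 4.7 − 1.0 − 4.1 − 3.2)/10 = 5.8400
Σ(x_t−x̄)(x_{t+3}−x̄) = (-0.6244) + (16.2976) + (26.7336) + (0.1596) + (-63.3384) + (-31.4104) + (10.3056) = -41.8768
Denominator Σ(x_t−x̄)² = 418.9240
r_3 = -41.8768 / 418.9240 = -0.100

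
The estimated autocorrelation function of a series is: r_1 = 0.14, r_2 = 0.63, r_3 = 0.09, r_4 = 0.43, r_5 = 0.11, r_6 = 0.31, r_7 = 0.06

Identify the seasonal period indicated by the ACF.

The largest autocorrelation is r_2 = 0.63, with weaker echoes at lags 4 (0.43) and 6 (0.31); the remaining lags stay at or below 0.14.
The dominant spike at lag 2 indicates a seasonal period of 2.

2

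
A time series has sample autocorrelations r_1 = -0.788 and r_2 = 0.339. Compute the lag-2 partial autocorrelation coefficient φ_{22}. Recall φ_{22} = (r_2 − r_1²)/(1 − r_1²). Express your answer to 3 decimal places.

φ_{22} = (r_2 − r_1²) / (1 − r_1²)
r_1² = (-0.788)² = 0.620944
Numerator = 0.339 − 0.6209 = -0.2819; denominator = 1 − 0.6209 = 0.3791
φ_{22} = -0.2819 / 0.3791 = -0.744

-0.744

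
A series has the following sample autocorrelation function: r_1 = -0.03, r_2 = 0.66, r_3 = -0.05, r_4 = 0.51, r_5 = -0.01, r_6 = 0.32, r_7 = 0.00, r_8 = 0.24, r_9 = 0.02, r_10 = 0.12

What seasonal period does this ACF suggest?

The largest autocorrelation is r_2 = 0.66, with weaker echoes at lags 4 (0.51), 6 (0.32) and 8 (0.24); the remaining lags stay at or below 0.12.
The dominant spike at lag 2 indicates a seasonal period of 2.

2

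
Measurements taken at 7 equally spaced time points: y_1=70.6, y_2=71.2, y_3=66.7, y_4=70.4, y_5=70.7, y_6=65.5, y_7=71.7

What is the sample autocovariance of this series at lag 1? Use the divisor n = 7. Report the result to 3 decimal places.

Mean ȳ = (70.6 + 71.2 + 66.7 + 70.4 + 70.7 + 65.5 + 71.7)/7 = 69.5429
Deviations: 1.0571, 1.6571, -2.8429, 0.8571, 1.1571, -4.0429, 2.1571
Σ_{t=1}^{6}(y_t−ȳ)(y_{t+1}−ȳ) = -17.8033
γ_1 = -17.8033 / 7 = -2.543

-2.543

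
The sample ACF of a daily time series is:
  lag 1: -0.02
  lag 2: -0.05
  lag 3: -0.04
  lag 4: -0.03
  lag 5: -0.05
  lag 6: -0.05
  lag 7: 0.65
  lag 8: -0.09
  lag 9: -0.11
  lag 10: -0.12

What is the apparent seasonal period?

7

The largest autocorrelation is r_7 = 0.65; the remaining lags stay at or below -0.02.
The dominant spike at lag 7 indicates a seasonal period of 7.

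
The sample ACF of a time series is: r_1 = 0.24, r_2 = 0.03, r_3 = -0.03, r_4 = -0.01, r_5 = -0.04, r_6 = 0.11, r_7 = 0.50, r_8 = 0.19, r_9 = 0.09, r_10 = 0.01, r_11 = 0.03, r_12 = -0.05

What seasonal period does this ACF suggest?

The largest autocorrelation is r_7 = 0.50; the remaining lags stay at or below 0.24. The elevated value at lag 1 (0.24), dropping to 0.03 at lag 2, reflects decaying short-term dependence rather than seasonality.
The dominant spike at lag 7 indicates a seasonal period of 7.

7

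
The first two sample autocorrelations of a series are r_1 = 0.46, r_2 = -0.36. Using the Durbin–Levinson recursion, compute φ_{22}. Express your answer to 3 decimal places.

φ_{22} = (r_2 − r_1²) / (1 − r_1²)
r_1² = (0.46)² = 0.2116
Numerator = -0.36 − 0.2116 = -0.5716; denominator = 1 − 0.2116 = 0.7884
φ_{22} = -0.5716 / 0.7884 = -0.725

-0.725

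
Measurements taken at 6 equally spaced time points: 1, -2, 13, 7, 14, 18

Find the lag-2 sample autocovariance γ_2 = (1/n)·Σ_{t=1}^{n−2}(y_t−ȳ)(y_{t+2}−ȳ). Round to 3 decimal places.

-1.250

Mean ȳ = (1 − 2 + 13 + 7 + 14 + 18)/6 = 8.5000
Deviations: -7.5000, -10.5000, 4.5000, -1.5000, 5.5000, 9.5000
Σ_{t=1}^{4}(y_t−ȳ)(y_{t+2}−ȳ) = -7.5000
γ_2 = -7.5000 / 6 = -1.250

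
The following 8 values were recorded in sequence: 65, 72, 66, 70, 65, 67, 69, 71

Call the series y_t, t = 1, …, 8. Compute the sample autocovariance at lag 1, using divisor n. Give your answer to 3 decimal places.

-3.143

Mean ȳ = (65 + 72 + 66 + 70 + 65 + 67 + 69 + 71)/8 = 68.1250
Σ_{t=1}^{7}(y_t−ȳ)(y_{t+1}−ȳ) = -25.1406
γ_1 = -25.1406 / 8 = -3.143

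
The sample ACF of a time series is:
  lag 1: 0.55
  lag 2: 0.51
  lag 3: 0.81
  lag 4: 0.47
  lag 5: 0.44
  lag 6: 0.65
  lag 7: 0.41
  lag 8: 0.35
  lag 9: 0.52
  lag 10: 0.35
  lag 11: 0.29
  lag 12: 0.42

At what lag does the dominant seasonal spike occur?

The largest autocorrelation is r_3 = 0.81, with a weaker echo at lag 6 (0.65); the remaining lags stay at or below 0.55. The elevated value at lag 1 (0.55), dropping to 0.51 at lag 2, reflects decaying short-term dependence rather than seasonality.
The dominant spike at lag 3 indicates a seasonal period of 3.

3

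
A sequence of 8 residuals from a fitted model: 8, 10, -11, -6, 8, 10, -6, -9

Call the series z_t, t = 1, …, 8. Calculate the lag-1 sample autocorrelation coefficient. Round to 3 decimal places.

0.099

Mean z̄ = (8 + 10 − 11 − 6 + 8 + 10 − 6 − 9)/8 = 0.5000
Numerator Σ_{t=1}^{7}(z_t−z̄)(z_{t+1}−z̄) = 59.2500
Denominator Σ(z_t−z̄)² = 600.0000
r_1 = 59.2500 / 600.0000 = 0.099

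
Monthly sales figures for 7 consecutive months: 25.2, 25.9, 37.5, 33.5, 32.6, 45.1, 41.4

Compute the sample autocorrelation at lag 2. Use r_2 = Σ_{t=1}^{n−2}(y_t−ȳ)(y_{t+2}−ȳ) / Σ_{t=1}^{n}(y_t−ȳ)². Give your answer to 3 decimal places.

-0.146

Mean ȳ = (25.2 + 25.9 + 37.5 + 33.5 + 32.6 + 45.1 + 41.4)/7 = 34.4571
Deviations from mean: -9.2571, -8.5571, 3.0429, -0.9571, -1.8571, 10.6429, 6.9429
Σ(y_t−ȳ)(y_{t+2}−ȳ) = (-28.1682) + (8.1904) + (-5.6510) + (-10.1867) + (-12.8939) = -48.7094
Denominator Σ(y_t−ȳ)² = 334.0171
r_2 = -48.7094 / 334.0171 = -0.146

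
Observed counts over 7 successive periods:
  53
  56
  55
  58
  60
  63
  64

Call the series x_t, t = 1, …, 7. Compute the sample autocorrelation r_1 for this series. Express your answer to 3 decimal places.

0.540

Mean x̄ = (53 + 56 + 55 + 58 + 60 + 63 + 64)/7 = 58.4286
Σ(x_t−x̄)(x_{t+1}−x̄) = (13.1837) + (8.3265) + (1.4694) + (-0.6735) + (7.1837) + (25.4694) = 54.9592
Denominator Σ(x_t−x̄)² = 101.7143
r_1 = 54.9592 / 101.7143 = 0.540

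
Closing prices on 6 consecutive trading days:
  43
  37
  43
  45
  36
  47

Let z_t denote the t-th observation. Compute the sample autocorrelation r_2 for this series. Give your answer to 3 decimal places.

-0.045

Mean z̄ = (43 + 37 + 43 + 45 + 36 + 47)/6 = 41.8333
Σ(z_t−z̄)(z_{t+2}−z̄) = (1.3611) + (-15.3056) + (-6.8056) + (16.3611) = -4.3889
Denominator Σ(z_t−z̄)² = 96.8333
r_2 = -4.3889 / 96.8333 = -0.045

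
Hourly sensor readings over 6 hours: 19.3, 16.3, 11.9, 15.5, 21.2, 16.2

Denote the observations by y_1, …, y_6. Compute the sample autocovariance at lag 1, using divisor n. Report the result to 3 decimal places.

Mean ȳ = (19.3 + 16.3 + 11.9 + 15.5 + 21.2 + 16.2)/6 = 16.7333
Deviations: 2.5667, -0.4333, -4.8333, -1.2333, 4.4667, -0.5333
Σ_{t=1}^{5}(y_t−ȳ)(y_{t+1}−ȳ) = -0.9478
γ_1 = -0.9478 / 6 = -0.158

-0.158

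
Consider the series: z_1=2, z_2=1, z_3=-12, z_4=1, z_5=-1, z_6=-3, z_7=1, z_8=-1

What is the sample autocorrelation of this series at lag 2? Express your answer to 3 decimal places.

-0.271

Mean z̄ = (2 + 1 − 12 + 1 − 1 − 3 + 1 − 1)/8 = -1.5000
Σ(z_t−z̄)(z_{t+2}−z̄) = (-36.7500) + (6.2500) + (-5.2500) + (-3.7500) + (1.2500) + (-0.7500) = -39.0000
Denominator Σ(z_t−z̄)² = 144.0000
r_2 = -39.0000 / 144.0000 = -0.271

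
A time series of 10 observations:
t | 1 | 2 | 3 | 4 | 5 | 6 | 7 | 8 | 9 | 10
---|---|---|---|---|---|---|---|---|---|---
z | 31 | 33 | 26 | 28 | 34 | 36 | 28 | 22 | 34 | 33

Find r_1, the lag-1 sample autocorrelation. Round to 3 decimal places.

-0.010

Mean z̄ = (31 + 33 + 26 + 28 + 34 + 36 + 28 + 22 + 34 + 33)/10 = 30.5000
Numerator Σ_{t=1}^{9}(z_t−z̄)(z_{t+1}−z̄) = -1.7500
Denominator Σ(z_t−z̄)² = 172.5000
r_1 = -1.7500 / 172.5000 = -0.010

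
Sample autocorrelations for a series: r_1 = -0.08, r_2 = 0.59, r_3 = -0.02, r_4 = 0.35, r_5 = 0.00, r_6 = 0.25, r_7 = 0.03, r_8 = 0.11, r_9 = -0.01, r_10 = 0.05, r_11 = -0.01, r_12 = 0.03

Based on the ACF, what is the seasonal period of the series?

2

The largest autocorrelation is r_2 = 0.59, with weaker echoes at lags 4 (0.35) and 6 (0.25); the remaining lags stay at or below 0.11.
The dominant spike at lag 2 indicates a seasonal period of 2.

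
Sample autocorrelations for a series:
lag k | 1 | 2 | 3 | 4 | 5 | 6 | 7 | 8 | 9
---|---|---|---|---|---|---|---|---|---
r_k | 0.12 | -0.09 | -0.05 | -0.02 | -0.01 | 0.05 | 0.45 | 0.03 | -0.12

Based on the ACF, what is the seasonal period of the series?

7

The largest autocorrelation is r_7 = 0.45; the remaining lags stay at or below 0.12.
The dominant spike at lag 7 indicates a seasonal period of 7.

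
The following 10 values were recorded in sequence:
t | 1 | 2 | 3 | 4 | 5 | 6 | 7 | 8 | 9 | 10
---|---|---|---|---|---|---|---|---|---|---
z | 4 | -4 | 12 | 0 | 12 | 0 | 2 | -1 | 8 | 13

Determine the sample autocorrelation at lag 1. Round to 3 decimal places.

Mean z̄ = (4 − 4 + 12 + 0 + 12 + 0 + 2 − 1 + 8 + 13)/10 = 4.6000
Numerator Σ_{t=1}^{9}(z_t−z̄)(z_{t+1}−z̄) = -124.5600
Denominator Σ(z_t−z̄)² = 346.4000
r_1 = -124.5600 / 346.4000 = -0.360

-0.360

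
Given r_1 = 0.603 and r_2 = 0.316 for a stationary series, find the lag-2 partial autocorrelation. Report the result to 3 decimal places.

-0.075

φ_{22} = (r_2 − r_1²) / (1 − r_1²)
r_1² = (0.603)² = 0.363609
Numerator = 0.316 − 0.3636 = -0.0476; denominator = 1 − 0.3636 = 0.6364
φ_{22} = -0.0476 / 0.6364 = -0.075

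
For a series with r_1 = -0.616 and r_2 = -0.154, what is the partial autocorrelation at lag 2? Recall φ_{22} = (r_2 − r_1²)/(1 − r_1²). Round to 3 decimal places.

-0.860

φ_{22} = (r_2 − r_1²) / (1 − r_1²)
r_1² = (-0.616)² = 0.379456
Numerator = -0.154 − 0.3795 = -0.5335; denominator = 1 − 0.3795 = 0.6205
φ_{22} = -0.5335 / 0.6205 = -0.860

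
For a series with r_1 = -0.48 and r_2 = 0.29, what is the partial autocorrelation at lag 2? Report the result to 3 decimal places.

0.077

φ_{22} = (r_2 − r_1²) / (1 − r_1²)
r_1² = (-0.48)² = 0.2304
Numerator = 0.29 − 0.2304 = 0.0596; denominator = 1 − 0.2304 = 0.7696
φ_{22} = 0.0596 / 0.7696 = 0.077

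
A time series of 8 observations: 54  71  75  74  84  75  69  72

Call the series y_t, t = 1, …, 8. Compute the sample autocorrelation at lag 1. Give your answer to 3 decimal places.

Mean ȳ = (54 + 71 + 75 + 74 + 84 + 75 + 69 + 72)/8 = 71.7500
Deviations from mean: -17.7500, -0.7500, 3.2500, 2.2500, 12.2500, 3.2500, -2.7500, 0.2500
Σ(y_t−ȳ)(y_{t+1}−ȳ) = (13.3125) + (-2.4375) + (7.3125) + (27.5625) + (39.8125) + (-8.9375) + (-0.6875) = 75.9375
Denominator Σ(y_t−ȳ)² = 499.5000
r_1 = 75.9375 / 499.5000 = 0.152

0.152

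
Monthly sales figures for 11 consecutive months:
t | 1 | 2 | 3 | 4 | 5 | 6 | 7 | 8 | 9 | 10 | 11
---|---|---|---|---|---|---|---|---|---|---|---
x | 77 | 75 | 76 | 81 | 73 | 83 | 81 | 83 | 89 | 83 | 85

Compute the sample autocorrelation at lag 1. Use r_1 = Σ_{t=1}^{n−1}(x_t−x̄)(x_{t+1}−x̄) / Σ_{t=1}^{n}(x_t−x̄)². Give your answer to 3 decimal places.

Mean x̄ = (77 + 75 + 76 + 81 + 73 + 83 + 81 + 83 + 89 + 83 + 85)/11 = 80.5455
Numerator Σ_{t=1}^{10}(x_t−x̄)(x_{t+1}−x̄) = 75.5207
Denominator Σ(x_t−x̄)² = 230.7273
r_1 = 75.5207 / 230.7273 = 0.327

0.327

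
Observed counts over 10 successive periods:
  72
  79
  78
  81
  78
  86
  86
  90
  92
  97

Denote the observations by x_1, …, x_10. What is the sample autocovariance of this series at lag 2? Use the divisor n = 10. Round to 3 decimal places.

Mean x̄ = (72 + 79 + 78 + 81 + 78 + 86 + 86 + 90 + 92 + 97)/10 = 83.9000
Σ_{t=1}^{8}(x_t−x̄)(x_{t+2}−x̄) = 210.4800
γ_2 = 210.4800 / 10 = 21.048

21.048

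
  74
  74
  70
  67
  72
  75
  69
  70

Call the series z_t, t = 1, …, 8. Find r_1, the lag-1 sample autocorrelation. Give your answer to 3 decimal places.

Mean z̄ = (74 + 74 + 70 + 67 + 72 + 75 + 69 + 70)/8 = 71.3750
Deviations from mean: 2.6250, 2.6250, -1.3750, -4.3750, 0.6250, 3.6250, -2.3750, -1.3750
Numerator Σ_{t=1}^{7}(z_t−z̄)(z_{t+1}−z̄) = 3.4844
Denominator Σ(z_t−z̄)² = 55.8750
r_1 = 3.4844 / 55.8750 = 0.062

0.062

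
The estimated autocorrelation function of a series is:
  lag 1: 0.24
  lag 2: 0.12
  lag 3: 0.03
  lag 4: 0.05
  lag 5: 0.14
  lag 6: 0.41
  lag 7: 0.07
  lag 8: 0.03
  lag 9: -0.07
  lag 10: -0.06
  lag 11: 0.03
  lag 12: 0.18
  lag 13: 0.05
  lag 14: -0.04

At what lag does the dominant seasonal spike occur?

The largest autocorrelation is r_6 = 0.41; the remaining lags stay at or below 0.24. The elevated value at lag 1 (0.24), dropping to 0.12 at lag 2, reflects decaying short-term dependence rather than seasonality.
The dominant spike at lag 6 indicates a seasonal period of 6.

6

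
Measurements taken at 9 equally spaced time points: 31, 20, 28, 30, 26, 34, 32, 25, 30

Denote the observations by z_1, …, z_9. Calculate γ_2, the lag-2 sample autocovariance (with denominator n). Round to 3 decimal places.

-2.982

Mean z̄ = (31 + 20 + 28 + 30 + 26 + 34 + 32 + 25 + 30)/9 = 28.4444
Σ_{t=1}^{7}(z_t−z̄)(z_{t+2}−z̄) = -26.8395
γ_2 = -26.8395 / 9 = -2.982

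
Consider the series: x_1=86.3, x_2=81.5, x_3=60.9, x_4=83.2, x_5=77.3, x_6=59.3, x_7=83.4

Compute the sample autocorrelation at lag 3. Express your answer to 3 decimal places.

0.515

Mean x̄ = (86.3 + 81.5 + 60.9 + 83.2 + 77.3 + 59.3 + 83.4)/7 = 75.9857
Deviations from mean: 10.3143, 5.5143, -15.0857, 7.2143, 1.3143, -16.6857, 7.4143
Σ(x_t−x̄)(x_{t+3}−x̄) = (74.4102) + (7.2473) + (251.7159) + (53.4888) = 386.8622
Denominator Σ(x_t−x̄)² = 751.5286
r_3 = 386.8622 / 751.5286 = 0.515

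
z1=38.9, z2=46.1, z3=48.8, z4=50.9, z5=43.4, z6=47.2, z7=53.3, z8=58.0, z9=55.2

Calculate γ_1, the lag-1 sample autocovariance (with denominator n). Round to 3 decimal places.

Mean z̄ = (38.9 + 46.1 + 48.8 + 50.9 + 43.4 + 47.2 + 53.3 + 58.0 + 55.2)/9 = 49.0889
Σ_{t=1}^{8}(z_t−z̄)(z_{t+1}−z̄) = 115.2643
γ_1 = 115.2643 / 9 = 12.807

12.807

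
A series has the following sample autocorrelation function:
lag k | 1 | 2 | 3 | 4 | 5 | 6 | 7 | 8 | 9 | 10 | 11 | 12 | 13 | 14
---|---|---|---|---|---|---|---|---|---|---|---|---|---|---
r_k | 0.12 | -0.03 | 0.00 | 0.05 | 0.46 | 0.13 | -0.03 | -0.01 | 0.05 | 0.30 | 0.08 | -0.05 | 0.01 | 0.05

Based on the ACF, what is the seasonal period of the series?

5

The largest autocorrelation is r_5 = 0.46, with a weaker echo at lag 10 (0.30); the remaining lags stay at or below 0.13.
The dominant spike at lag 5 indicates a seasonal period of 5.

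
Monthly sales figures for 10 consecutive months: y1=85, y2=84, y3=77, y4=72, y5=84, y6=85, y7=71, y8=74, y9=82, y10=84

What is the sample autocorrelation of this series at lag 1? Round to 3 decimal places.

Mean ȳ = (85 + 84 + 77 + 72 + 84 + 85 + 71 + 74 + 82 + 84)/10 = 79.8000
Numerator Σ_{t=1}^{9}(y_t−ȳ)(y_{t+1}−ȳ) = 22.7600
Denominator Σ(y_t−ȳ)² = 291.6000
r_1 = 22.7600 / 291.6000 = 0.078

0.078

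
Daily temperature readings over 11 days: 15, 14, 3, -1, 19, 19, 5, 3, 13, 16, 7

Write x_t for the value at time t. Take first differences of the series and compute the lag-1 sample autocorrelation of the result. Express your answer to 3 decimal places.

-0.014

First differences Δx: -1, -11, -4, 20, 0, -14, -2, 10, 3, -9
Mean of differences = -0.8000
Numerator Σ(Δx_t−Δx̄)(Δx_{t+1}−Δx̄) = -13.0400
Denominator Σ(Δx_t−Δx̄)² = 921.6000
r_1(Δx) = -13.0400 / 921.6000 = -0.014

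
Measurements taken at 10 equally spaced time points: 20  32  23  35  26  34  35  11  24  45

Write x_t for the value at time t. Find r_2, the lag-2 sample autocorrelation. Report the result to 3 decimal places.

Mean x̄ = (20 + 32 + 23 + 35 + 26 + 34 + 35 + 11 + 24 + 45)/10 = 28.5000
Numerator Σ_{t=1}^{8}(x_t−x̄)(x_{t+2}−x̄) = -311.5000
Denominator Σ(x_t−x̄)² = 834.5000
r_2 = -311.5000 / 834.5000 = -0.373

-0.373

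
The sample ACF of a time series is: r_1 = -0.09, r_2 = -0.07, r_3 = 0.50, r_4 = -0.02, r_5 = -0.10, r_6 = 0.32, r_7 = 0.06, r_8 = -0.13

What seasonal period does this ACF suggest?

3

The largest autocorrelation is r_3 = 0.50, with a weaker echo at lag 6 (0.32); the remaining lags stay at or below 0.06.
The dominant spike at lag 3 indicates a seasonal period of 3.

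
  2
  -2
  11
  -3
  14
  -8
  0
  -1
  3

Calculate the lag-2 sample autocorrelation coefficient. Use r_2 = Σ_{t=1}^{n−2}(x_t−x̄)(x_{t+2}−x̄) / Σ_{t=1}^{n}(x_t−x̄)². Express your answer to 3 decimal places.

Mean x̄ = (2 − 2 + 11 − 3 + 14 − 8 + 0 − 1 + 3)/9 = 1.7778
Numerator Σ_{t=1}^{7}(x_t−x̄)(x_{t+2}−x̄) = 182.7901
Denominator Σ(x_t−x̄)² = 379.5556
r_2 = 182.7901 / 379.5556 = 0.482

0.482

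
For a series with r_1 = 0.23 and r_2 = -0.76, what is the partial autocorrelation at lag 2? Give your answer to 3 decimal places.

-0.858

φ_{22} = (r_2 − r_1²) / (1 − r_1²)
r_1² = (0.23)² = 0.0529
Numerator = -0.76 − 0.0529 = -0.8129; denominator = 1 − 0.0529 = 0.9471
φ_{22} = -0.8129 / 0.9471 = -0.858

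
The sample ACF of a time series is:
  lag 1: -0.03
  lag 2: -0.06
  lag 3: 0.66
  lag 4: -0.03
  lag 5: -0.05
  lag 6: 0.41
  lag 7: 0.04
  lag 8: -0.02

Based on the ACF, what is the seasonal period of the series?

3

The largest autocorrelation is r_3 = 0.66, with a weaker echo at lag 6 (0.41); the remaining lags stay at or below 0.04.
The dominant spike at lag 3 indicates a seasonal period of 3.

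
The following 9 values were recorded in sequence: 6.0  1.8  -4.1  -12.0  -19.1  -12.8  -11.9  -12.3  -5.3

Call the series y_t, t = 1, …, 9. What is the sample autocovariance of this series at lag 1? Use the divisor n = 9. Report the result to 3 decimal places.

Mean ȳ = (6.0 + 1.8 − 4.1 − 12.0 − 19.1 − 12.8 − 11.9 − 12.3 − 5.3)/9 = -7.7444
Σ_{t=1}^{8}(y_t−ȳ)(y_{t+1}−ȳ) = 284.9947
γ_1 = 284.9947 / 9 = 31.666

31.666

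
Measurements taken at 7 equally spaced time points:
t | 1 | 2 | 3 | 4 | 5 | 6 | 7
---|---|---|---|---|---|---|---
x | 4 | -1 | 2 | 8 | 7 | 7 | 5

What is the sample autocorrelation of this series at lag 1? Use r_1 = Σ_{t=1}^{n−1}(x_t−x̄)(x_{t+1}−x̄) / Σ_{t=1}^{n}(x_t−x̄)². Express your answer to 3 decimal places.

Mean x̄ = (4 − 1 + 2 + 8 + 7 + 7 + 5)/7 = 4.5714
Deviations from mean: -0.5714, -5.5714, -2.5714, 3.4286, 2.4286, 2.4286, 0.4286
Numerator Σ_{t=1}^{6}(x_t−x̄)(x_{t+1}−x̄) = 23.9592
Denominator Σ(x_t−x̄)² = 61.7143
r_1 = 23.9592 / 61.7143 = 0.388

0.388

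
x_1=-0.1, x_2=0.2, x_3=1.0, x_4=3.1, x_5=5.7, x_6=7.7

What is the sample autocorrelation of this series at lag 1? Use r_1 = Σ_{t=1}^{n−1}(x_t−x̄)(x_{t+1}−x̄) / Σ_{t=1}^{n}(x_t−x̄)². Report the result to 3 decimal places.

Mean x̄ = (-0.1 + 0.2 + 1.0 + 3.1 + 5.7 + 7.7)/6 = 2.9333
Deviations from mean: -3.0333, -2.7333, -1.9333, 0.1667, 2.7667, 4.7667
Σ(x_t−x̄)(x_{t+1}−x̄) = (8.2911) + (5.2844) + (-0.3222) + (0.4611) + (13.1878) = 26.9022
Denominator Σ(x_t−x̄)² = 50.8133
r_1 = 26.9022 / 50.8133 = 0.529

0.529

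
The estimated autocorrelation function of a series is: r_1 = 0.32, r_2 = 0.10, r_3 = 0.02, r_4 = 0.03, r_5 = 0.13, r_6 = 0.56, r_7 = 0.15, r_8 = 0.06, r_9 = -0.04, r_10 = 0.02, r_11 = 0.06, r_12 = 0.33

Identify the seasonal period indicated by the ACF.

6

The largest autocorrelation is r_6 = 0.56, with a weaker echo at lag 12 (0.33); the remaining lags stay at or below 0.32. The elevated value at lag 1 (0.32), dropping to 0.10 at lag 2, reflects decaying short-term dependence rather than seasonality.
The dominant spike at lag 6 indicates a seasonal period of 6.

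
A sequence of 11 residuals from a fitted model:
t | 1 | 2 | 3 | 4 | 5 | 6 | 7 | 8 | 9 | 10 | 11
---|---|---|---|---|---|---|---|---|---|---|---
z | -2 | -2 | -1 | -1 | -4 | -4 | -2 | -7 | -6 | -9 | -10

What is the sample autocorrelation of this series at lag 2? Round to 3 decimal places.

0.349

Mean z̄ = (-2 − 2 − 1 − 1 − 4 − 4 − 2 − 7 − 6 − 9 − 10)/11 = -4.3636
Numerator Σ_{t=1}^{9}(z_t−z̄)(z_{t+2}−z̄) = 35.8264
Denominator Σ(z_t−z̄)² = 102.5455
r_2 = 35.8264 / 102.5455 = 0.349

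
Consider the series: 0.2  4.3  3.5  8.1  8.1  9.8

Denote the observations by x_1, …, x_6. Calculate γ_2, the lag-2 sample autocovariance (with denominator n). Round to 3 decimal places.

Mean x̄ = (0.2 + 4.3 + 3.5 + 8.1 + 8.1 + 9.8)/6 = 5.6667
Σ_{t=1}^{4}(x_t−x̄)(x_{t+2}−x̄) = 13.3044
γ_2 = 13.3044 / 6 = 2.217

2.217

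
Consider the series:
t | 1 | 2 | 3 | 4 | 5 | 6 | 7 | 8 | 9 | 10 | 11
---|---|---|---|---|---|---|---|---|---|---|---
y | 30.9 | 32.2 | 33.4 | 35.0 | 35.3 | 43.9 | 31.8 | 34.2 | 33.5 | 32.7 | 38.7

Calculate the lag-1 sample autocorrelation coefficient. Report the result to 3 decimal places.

Mean ȳ = (30.9 + 32.2 + 33.4 + 35.0 + 35.3 + 43.9 + 31.8 + 34.2 + 33.5 + 32.7 + 38.7)/11 = 34.6909
Numerator Σ_{t=1}^{10}(y_t−ȳ)(y_{t+1}−ȳ) = -12.1728
Denominator Σ(y_t−ȳ)² = 137.5691
r_1 = -12.1728 / 137.5691 = -0.088

-0.088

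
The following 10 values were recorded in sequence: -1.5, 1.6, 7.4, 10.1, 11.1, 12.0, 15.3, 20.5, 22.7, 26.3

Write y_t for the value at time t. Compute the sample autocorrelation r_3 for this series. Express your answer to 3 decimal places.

0.094

Mean ȳ = (-1.5 + 1.6 + 7.4 + 10.1 + 11.1 + 12.0 + 15.3 + 20.5 + 22.7 + 26.3)/10 = 12.5500
Numerator Σ_{t=1}^{7}(y_t−ȳ)(y_{t+3}−ȳ) = 67.0975
Denominator Σ(y_t−ȳ)² = 715.0850
r_3 = 67.0975 / 715.0850 = 0.094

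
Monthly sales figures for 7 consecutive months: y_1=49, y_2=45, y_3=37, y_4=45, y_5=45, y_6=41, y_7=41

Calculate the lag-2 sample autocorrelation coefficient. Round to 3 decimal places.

-0.564

Mean ȳ = (49 + 45 + 37 + 45 + 45 + 41 + 41)/7 = 43.2857
Numerator Σ_{t=1}^{5}(y_t−ȳ)(y_{t+2}−ȳ) = -51.5918
Denominator Σ(y_t−ȳ)² = 91.4286
r_2 = -51.5918 / 91.4286 = -0.564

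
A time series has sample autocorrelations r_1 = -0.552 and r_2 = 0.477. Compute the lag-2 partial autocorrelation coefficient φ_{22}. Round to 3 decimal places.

φ_{22} = (r_2 − r_1²) / (1 − r_1²)
r_1² = (-0.552)² = 0.304704
Numerator = 0.477 − 0.3047 = 0.1723; denominator = 1 − 0.3047 = 0.6953
φ_{22} = 0.1723 / 0.6953 = 0.248

0.248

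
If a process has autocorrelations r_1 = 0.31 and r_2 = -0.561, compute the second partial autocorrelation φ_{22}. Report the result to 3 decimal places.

-0.727

φ_{22} = (r_2 − r_1²) / (1 − r_1²)
r_1² = (0.31)² = 0.0961
Numerator = -0.561 − 0.0961 = -0.6571; denominator = 1 − 0.0961 = 0.9039
φ_{22} = -0.6571 / 0.9039 = -0.727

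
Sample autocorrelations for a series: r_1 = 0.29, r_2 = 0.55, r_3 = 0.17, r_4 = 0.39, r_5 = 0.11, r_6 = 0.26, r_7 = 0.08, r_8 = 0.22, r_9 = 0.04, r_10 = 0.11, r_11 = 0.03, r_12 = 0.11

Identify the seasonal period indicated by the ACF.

The largest autocorrelation is r_2 = 0.55, with a weaker echo at lag 4 (0.39); the remaining lags stay at or below 0.29.
The dominant spike at lag 2 indicates a seasonal period of 2.

2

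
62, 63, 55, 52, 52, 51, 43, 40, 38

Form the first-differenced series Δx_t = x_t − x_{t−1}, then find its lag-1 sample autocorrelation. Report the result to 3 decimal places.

First differences Δx: 1, -8, -3, 0, -1, -8, -3, -2
Mean of differences = -3.0000
Numerator Σ(Δx_t−Δx̄)(Δx_{t+1}−Δx̄) = -24.0000
Denominator Σ(Δx_t−Δx̄)² = 80.0000
r_1(Δx) = -24.0000 / 80.0000 = -0.300

-0.300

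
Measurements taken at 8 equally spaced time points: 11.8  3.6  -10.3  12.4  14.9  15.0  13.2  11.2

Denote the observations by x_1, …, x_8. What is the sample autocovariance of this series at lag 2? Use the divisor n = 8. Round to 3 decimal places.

Mean x̄ = (11.8 + 3.6 − 10.3 + 12.4 + 14.9 + 15.0 + 13.2 + 11.2)/8 = 8.9750
Σ_{t=1}^{6}(x_t−x̄)(x_{t+2}−x̄) = -127.9913
γ_2 = -127.9913 / 8 = -15.999

-15.999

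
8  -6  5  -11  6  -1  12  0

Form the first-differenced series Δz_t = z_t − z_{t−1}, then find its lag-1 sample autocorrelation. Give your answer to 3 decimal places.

-0.781

First differences Δz: -14, 11, -16, 17, -7, 13, -12
Mean of differences = -1.1429
Numerator Σ(Δz_t−Δz̄)(Δz_{t+1}−Δz̄) = -948.7347
Denominator Σ(Δz_t−Δz̄)² = 1214.8571
r_1(Δz) = -948.7347 / 1214.8571 = -0.781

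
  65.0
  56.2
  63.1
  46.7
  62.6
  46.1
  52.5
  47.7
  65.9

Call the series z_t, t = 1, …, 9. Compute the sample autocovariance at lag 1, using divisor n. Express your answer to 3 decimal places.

Mean z̄ = (65.0 + 56.2 + 63.1 + 46.7 + 62.6 + 46.1 + 52.5 + 47.7 + 65.9)/9 = 56.2000
Σ_{t=1}^{8}(z_t−z̄)(z_{t+1}−z̄) = -204.6200
γ_1 = -204.6200 / 9 = -22.736

-22.736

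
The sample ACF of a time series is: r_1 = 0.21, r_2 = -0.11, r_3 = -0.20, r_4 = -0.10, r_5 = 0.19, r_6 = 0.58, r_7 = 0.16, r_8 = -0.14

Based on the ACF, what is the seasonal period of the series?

6

The largest autocorrelation is r_6 = 0.58; the remaining lags stay at or below 0.21.
The dominant spike at lag 6 indicates a seasonal period of 6.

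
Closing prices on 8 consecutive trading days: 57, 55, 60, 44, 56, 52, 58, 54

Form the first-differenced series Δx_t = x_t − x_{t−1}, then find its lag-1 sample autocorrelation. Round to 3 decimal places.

First differences Δx: -2, 5, -16, 12, -4, 6, -4
Mean of differences = -0.4286
Numerator Σ(Δx_t−Δx̄)(Δx_{t+1}−Δx̄) = -376.8980
Denominator Σ(Δx_t−Δx̄)² = 495.7143
r_1(Δx) = -376.8980 / 495.7143 = -0.760

-0.760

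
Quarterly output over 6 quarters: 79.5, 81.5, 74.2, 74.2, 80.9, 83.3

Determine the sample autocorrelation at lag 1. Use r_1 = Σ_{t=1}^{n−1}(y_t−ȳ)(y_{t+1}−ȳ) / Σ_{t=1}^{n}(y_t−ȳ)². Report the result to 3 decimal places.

Mean ȳ = (79.5 + 81.5 + 74.2 + 74.2 + 80.9 + 83.3)/6 = 78.9333
Deviations from mean: 0.5667, 2.5667, -4.7333, -4.7333, 1.9667, 4.3667
Numerator Σ_{t=1}^{5}(y_t−ȳ)(y_{t+1}−ȳ) = 10.9889
Denominator Σ(y_t−ȳ)² = 74.6533
r_1 = 10.9889 / 74.6533 = 0.147

0.147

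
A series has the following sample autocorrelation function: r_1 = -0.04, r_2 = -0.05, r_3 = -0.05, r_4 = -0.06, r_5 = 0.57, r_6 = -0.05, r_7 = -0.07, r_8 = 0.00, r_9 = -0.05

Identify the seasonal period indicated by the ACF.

The largest autocorrelation is r_5 = 0.57; the remaining lags stay at or below 0.00.
The dominant spike at lag 5 indicates a seasonal period of 5.

5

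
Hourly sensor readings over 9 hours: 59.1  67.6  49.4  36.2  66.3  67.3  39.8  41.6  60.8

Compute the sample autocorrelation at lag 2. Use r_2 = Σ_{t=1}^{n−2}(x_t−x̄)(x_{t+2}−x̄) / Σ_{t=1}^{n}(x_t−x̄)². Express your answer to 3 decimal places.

Mean x̄ = (59.1 + 67.6 + 49.4 + 36.2 + 66.3 + 67.3 + 39.8 + 41.6 + 60.8)/9 = 54.2333
Numerator Σ_{t=1}^{7}(x_t−x̄)(x_{t+2}−x̄) = -992.5422
Denominator Σ(x_t−x̄)² = 1278.3000
r_2 = -992.5422 / 1278.3000 = -0.776

-0.776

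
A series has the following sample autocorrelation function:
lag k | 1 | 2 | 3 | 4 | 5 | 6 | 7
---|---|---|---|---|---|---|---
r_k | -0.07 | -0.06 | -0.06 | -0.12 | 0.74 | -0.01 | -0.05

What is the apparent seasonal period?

5

The largest autocorrelation is r_5 = 0.74; the remaining lags stay at or below -0.01.
The dominant spike at lag 5 indicates a seasonal period of 5.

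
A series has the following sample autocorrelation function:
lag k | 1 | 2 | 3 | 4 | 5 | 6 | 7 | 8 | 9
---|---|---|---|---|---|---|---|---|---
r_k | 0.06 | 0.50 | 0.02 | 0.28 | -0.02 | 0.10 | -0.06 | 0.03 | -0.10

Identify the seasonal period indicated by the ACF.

The largest autocorrelation is r_2 = 0.50, with a weaker echo at lag 4 (0.28); the remaining lags stay at or below 0.10.
The dominant spike at lag 2 indicates a seasonal period of 2.

2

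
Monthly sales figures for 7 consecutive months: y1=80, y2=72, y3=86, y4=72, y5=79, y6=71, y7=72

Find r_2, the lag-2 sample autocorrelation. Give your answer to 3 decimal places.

Mean ȳ = (80 + 72 + 86 + 72 + 79 + 71 + 72)/7 = 76.0000
Numerator Σ_{t=1}^{5}(y_t−ȳ)(y_{t+2}−ȳ) = 94.0000
Denominator Σ(y_t−ȳ)² = 198.0000
r_2 = 94.0000 / 198.0000 = 0.475

0.475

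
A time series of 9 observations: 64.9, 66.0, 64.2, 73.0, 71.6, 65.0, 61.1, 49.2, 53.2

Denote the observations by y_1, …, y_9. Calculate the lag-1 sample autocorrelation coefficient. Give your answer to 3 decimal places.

Mean ȳ = (64.9 + 66.0 + 64.2 + 73.0 + 71.6 + 65.0 + 61.1 + 49.2 + 53.2)/9 = 63.1333
Numerator Σ_{t=1}^{8}(y_t−ȳ)(y_{t+1}−ȳ) = 280.9289
Denominator Σ(y_t−ȳ)² = 481.9400
r_1 = 280.9289 / 481.9400 = 0.583

0.583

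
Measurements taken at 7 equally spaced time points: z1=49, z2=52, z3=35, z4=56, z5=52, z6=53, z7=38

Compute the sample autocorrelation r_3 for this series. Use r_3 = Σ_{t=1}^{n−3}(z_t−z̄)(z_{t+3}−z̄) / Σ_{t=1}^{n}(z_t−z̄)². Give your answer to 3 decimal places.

-0.307

Mean z̄ = (49 + 52 + 35 + 56 + 52 + 53 + 38)/7 = 47.8571
Deviations from mean: 1.1429, 4.1429, -12.8571, 8.1429, 4.1429, 5.1429, -9.8571
Σ(z_t−z̄)(z_{t+3}−z̄) = (9.3061) + (17.1633) + (-66.1224) + (-80.2653) = -119.9184
Denominator Σ(z_t−z̄)² = 390.8571
r_3 = -119.9184 / 390.8571 = -0.307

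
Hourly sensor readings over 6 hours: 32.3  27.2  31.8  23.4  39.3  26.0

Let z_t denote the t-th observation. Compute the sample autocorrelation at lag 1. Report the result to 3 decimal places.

Mean z̄ = (32.3 + 27.2 + 31.8 + 23.4 + 39.3 + 26.0)/6 = 30.0000
Deviations from mean: 2.3000, -2.8000, 1.8000, -6.6000, 9.3000, -4.0000
Numerator Σ_{t=1}^{5}(z_t−z̄)(z_{t+1}−z̄) = -121.9400
Denominator Σ(z_t−z̄)² = 162.4200
r_1 = -121.9400 / 162.4200 = -0.751

-0.751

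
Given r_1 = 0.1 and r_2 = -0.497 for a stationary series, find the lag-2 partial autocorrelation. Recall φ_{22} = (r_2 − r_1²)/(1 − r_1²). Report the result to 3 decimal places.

φ_{22} = (r_2 − r_1²) / (1 − r_1²)
r_1² = (0.1)² = 0.01
Numerator = -0.497 − 0.0100 = -0.5070; denominator = 1 − 0.0100 = 0.9900
φ_{22} = -0.5070 / 0.9900 = -0.512

-0.512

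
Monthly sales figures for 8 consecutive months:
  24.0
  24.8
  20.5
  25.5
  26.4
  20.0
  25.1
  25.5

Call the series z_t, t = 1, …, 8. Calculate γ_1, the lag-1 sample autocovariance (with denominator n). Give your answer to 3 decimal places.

Mean z̄ = (24.0 + 24.8 + 20.5 + 25.5 + 26.4 + 20.0 + 25.1 + 25.5)/8 = 23.9750
Σ_{t=1}^{7}(z_t−z̄)(z_{t+1}−z̄) = -16.8431
γ_1 = -16.8431 / 8 = -2.105

-2.105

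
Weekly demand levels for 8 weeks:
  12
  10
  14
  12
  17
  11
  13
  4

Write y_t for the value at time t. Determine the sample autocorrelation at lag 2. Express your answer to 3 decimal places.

0.255

Mean ȳ = (12 + 10 + 14 + 12 + 17 + 11 + 13 + 4)/8 = 11.6250
Deviations from mean: 0.3750, -1.6250, 2.3750, 0.3750, 5.3750, -0.6250, 1.3750, -7.6250
Σ(y_t−ȳ)(y_{t+2}−ȳ) = (0.8906) + (-0.6094) + (12.7656) + (-0.2344) + (7.3906) + (4.7656) = 24.9688
Denominator Σ(y_t−ȳ)² = 97.8750
r_2 = 24.9688 / 97.8750 = 0.255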